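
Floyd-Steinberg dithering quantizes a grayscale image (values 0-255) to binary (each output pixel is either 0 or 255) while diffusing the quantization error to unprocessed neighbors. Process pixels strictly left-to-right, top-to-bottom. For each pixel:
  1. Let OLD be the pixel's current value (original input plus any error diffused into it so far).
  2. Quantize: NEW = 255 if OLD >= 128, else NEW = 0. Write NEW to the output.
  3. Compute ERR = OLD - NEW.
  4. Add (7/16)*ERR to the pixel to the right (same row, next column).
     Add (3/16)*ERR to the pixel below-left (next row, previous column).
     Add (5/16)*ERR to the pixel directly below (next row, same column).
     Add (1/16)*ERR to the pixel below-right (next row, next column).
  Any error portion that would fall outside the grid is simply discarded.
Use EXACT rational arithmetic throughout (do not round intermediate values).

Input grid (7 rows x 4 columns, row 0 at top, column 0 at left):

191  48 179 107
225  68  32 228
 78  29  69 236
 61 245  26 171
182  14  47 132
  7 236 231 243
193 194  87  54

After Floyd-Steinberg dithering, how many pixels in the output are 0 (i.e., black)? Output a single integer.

(0,0): OLD=191 → NEW=255, ERR=-64
(0,1): OLD=20 → NEW=0, ERR=20
(0,2): OLD=751/4 → NEW=255, ERR=-269/4
(0,3): OLD=4965/64 → NEW=0, ERR=4965/64
(1,0): OLD=835/4 → NEW=255, ERR=-185/4
(1,1): OLD=1197/32 → NEW=0, ERR=1197/32
(1,2): OLD=44181/1024 → NEW=0, ERR=44181/1024
(1,3): OLD=4373155/16384 → NEW=255, ERR=195235/16384
(2,0): OLD=36127/512 → NEW=0, ERR=36127/512
(2,1): OLD=1257617/16384 → NEW=0, ERR=1257617/16384
(2,2): OLD=1976519/16384 → NEW=0, ERR=1976519/16384
(2,3): OLD=4836543/16384 → NEW=255, ERR=658623/16384
(3,0): OLD=25543955/262144 → NEW=0, ERR=25543955/262144
(3,1): OLD=1420391461/4194304 → NEW=255, ERR=350843941/4194304
(3,2): OLD=7558454787/67108864 → NEW=0, ERR=7558454787/67108864
(3,3): OLD=258103456277/1073741824 → NEW=255, ERR=-15700708843/1073741824
(4,0): OLD=15309861471/67108864 → NEW=255, ERR=-1802898849/67108864
(4,1): OLD=29847112857/536870912 → NEW=0, ERR=29847112857/536870912
(4,2): OLD=1872703736973/17179869184 → NEW=0, ERR=1872703736973/17179869184
(4,3): OLD=50071717593451/274877906944 → NEW=255, ERR=-20022148677269/274877906944
(5,0): OLD=77554926755/8589934592 → NEW=0, ERR=77554926755/8589934592
(5,1): OLD=75889062176049/274877906944 → NEW=255, ERR=5795195905329/274877906944
(5,2): OLD=145193336263893/549755813888 → NEW=255, ERR=5005603722453/549755813888
(5,3): OLD=2032194863264161/8796093022208 → NEW=255, ERR=-210808857398879/8796093022208
(6,0): OLD=878617352639859/4398046511104 → NEW=255, ERR=-242884507691661/4398046511104
(6,1): OLD=12574803100888941/70368744177664 → NEW=255, ERR=-5369226664415379/70368744177664
(6,2): OLD=59996449200961683/1125899906842624 → NEW=0, ERR=59996449200961683/1125899906842624
(6,3): OLD=1268086471607060101/18014398509481984 → NEW=0, ERR=1268086471607060101/18014398509481984
Output grid:
  Row 0: #.#.  (2 black, running=2)
  Row 1: #..#  (2 black, running=4)
  Row 2: ...#  (3 black, running=7)
  Row 3: .#.#  (2 black, running=9)
  Row 4: #..#  (2 black, running=11)
  Row 5: .###  (1 black, running=12)
  Row 6: ##..  (2 black, running=14)

Answer: 14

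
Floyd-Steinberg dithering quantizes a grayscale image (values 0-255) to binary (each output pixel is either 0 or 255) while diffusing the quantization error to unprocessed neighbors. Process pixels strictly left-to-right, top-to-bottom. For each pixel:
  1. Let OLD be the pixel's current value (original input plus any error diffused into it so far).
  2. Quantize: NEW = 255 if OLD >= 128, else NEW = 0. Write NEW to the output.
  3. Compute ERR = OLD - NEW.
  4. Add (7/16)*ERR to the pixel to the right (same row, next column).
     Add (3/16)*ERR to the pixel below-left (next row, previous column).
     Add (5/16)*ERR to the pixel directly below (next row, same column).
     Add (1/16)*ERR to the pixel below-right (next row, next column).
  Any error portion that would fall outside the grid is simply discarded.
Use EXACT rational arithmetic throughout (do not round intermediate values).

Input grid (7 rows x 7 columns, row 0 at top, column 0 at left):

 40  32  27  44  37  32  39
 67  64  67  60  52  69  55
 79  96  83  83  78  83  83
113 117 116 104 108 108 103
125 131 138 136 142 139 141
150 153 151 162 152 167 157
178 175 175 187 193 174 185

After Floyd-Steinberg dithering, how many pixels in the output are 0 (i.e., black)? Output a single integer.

(0,0): OLD=40 → NEW=0, ERR=40
(0,1): OLD=99/2 → NEW=0, ERR=99/2
(0,2): OLD=1557/32 → NEW=0, ERR=1557/32
(0,3): OLD=33427/512 → NEW=0, ERR=33427/512
(0,4): OLD=537093/8192 → NEW=0, ERR=537093/8192
(0,5): OLD=7953955/131072 → NEW=0, ERR=7953955/131072
(0,6): OLD=137466613/2097152 → NEW=0, ERR=137466613/2097152
(1,0): OLD=2841/32 → NEW=0, ERR=2841/32
(1,1): OLD=33263/256 → NEW=255, ERR=-32017/256
(1,2): OLD=350811/8192 → NEW=0, ERR=350811/8192
(1,3): OLD=3751007/32768 → NEW=0, ERR=3751007/32768
(1,4): OLD=289466717/2097152 → NEW=255, ERR=-245307043/2097152
(1,5): OLD=892159277/16777216 → NEW=0, ERR=892159277/16777216
(1,6): OLD=27525835779/268435456 → NEW=0, ERR=27525835779/268435456
(2,0): OLD=341173/4096 → NEW=0, ERR=341173/4096
(2,1): OLD=14016343/131072 → NEW=0, ERR=14016343/131072
(2,2): OLD=328862277/2097152 → NEW=255, ERR=-205911483/2097152
(2,3): OLD=948923101/16777216 → NEW=0, ERR=948923101/16777216
(2,4): OLD=11182569485/134217728 → NEW=0, ERR=11182569485/134217728
(2,5): OLD=635589206351/4294967296 → NEW=255, ERR=-459627454129/4294967296
(2,6): OLD=4916784027417/68719476736 → NEW=0, ERR=4916784027417/68719476736
(3,0): OLD=333614885/2097152 → NEW=255, ERR=-201158875/2097152
(3,1): OLD=1598004993/16777216 → NEW=0, ERR=1598004993/16777216
(3,2): OLD=19364474867/134217728 → NEW=255, ERR=-14861045773/134217728
(3,3): OLD=44409319141/536870912 → NEW=0, ERR=44409319141/536870912
(3,4): OLD=10561878428453/68719476736 → NEW=255, ERR=-6961588139227/68719476736
(3,5): OLD=26860885076735/549755813888 → NEW=0, ERR=26860885076735/549755813888
(3,6): OLD=1231862823792737/8796093022208 → NEW=255, ERR=-1011140896870303/8796093022208
(4,0): OLD=30302091979/268435456 → NEW=0, ERR=30302091979/268435456
(4,1): OLD=787681148431/4294967296 → NEW=255, ERR=-307535512049/4294967296
(4,2): OLD=6427684819137/68719476736 → NEW=0, ERR=6427684819137/68719476736
(4,3): OLD=97227859754139/549755813888 → NEW=255, ERR=-42959872787301/549755813888
(4,4): OLD=397960186051969/4398046511104 → NEW=0, ERR=397960186051969/4398046511104
(4,5): OLD=23358318319824993/140737488355328 → NEW=255, ERR=-12529741210783647/140737488355328
(4,6): OLD=155780700084154359/2251799813685248 → NEW=0, ERR=155780700084154359/2251799813685248
(5,0): OLD=11809482332573/68719476736 → NEW=255, ERR=-5713984235107/68719476736
(5,1): OLD=65332469222047/549755813888 → NEW=0, ERR=65332469222047/549755813888
(5,2): OLD=937200279884521/4398046511104 → NEW=255, ERR=-184301580446999/4398046511104
(5,3): OLD=4998241484370605/35184372088832 → NEW=255, ERR=-3973773398281555/35184372088832
(5,4): OLD=246094595230689199/2251799813685248 → NEW=0, ERR=246094595230689199/2251799813685248
(5,5): OLD=3704094843715093247/18014398509481984 → NEW=255, ERR=-889576776202812673/18014398509481984
(5,6): OLD=43652552750784922641/288230376151711744 → NEW=255, ERR=-29846193167901572079/288230376151711744
(6,0): OLD=1533142596214885/8796093022208 → NEW=255, ERR=-709861124448155/8796093022208
(6,1): OLD=23049430664033385/140737488355328 → NEW=255, ERR=-12838628866575255/140737488355328
(6,2): OLD=243746143798837147/2251799813685248 → NEW=0, ERR=243746143798837147/2251799813685248
(6,3): OLD=3907960969095614277/18014398509481984 → NEW=255, ERR=-685710650822291643/18014398509481984
(6,4): OLD=6996121192777912359/36028797018963968 → NEW=255, ERR=-2191222047057899481/36028797018963968
(6,5): OLD=550520319160721611755/4611686018427387904 → NEW=0, ERR=550520319160721611755/4611686018427387904
(6,6): OLD=14888805740530073667517/73786976294838206464 → NEW=255, ERR=-3926873214653668980803/73786976294838206464
Output grid:
  Row 0: .......  (7 black, running=7)
  Row 1: .#..#..  (5 black, running=12)
  Row 2: ..#..#.  (5 black, running=17)
  Row 3: #.#.#.#  (3 black, running=20)
  Row 4: .#.#.#.  (4 black, running=24)
  Row 5: #.##.##  (2 black, running=26)
  Row 6: ##.##.#  (2 black, running=28)

Answer: 28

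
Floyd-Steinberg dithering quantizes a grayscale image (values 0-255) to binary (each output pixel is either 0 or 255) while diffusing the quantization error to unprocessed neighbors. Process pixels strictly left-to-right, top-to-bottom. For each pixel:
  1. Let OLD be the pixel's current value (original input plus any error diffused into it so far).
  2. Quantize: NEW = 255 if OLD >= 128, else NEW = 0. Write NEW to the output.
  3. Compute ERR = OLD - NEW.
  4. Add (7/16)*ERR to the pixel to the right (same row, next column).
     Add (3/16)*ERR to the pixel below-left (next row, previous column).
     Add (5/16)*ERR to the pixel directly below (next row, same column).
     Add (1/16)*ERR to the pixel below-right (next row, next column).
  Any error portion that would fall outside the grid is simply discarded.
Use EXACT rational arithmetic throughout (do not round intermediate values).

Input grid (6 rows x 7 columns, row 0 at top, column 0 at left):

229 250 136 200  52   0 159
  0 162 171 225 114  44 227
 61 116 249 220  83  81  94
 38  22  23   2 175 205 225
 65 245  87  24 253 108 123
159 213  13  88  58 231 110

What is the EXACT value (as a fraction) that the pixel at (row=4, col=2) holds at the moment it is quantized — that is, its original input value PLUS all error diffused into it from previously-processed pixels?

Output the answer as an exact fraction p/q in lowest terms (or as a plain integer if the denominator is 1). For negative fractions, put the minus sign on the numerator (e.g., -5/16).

Answer: 23496273489215/274877906944

Derivation:
(0,0): OLD=229 → NEW=255, ERR=-26
(0,1): OLD=1909/8 → NEW=255, ERR=-131/8
(0,2): OLD=16491/128 → NEW=255, ERR=-16149/128
(0,3): OLD=296557/2048 → NEW=255, ERR=-225683/2048
(0,4): OLD=124155/32768 → NEW=0, ERR=124155/32768
(0,5): OLD=869085/524288 → NEW=0, ERR=869085/524288
(0,6): OLD=1339872267/8388608 → NEW=255, ERR=-799222773/8388608
(1,0): OLD=-1433/128 → NEW=0, ERR=-1433/128
(1,1): OLD=129745/1024 → NEW=0, ERR=129745/1024
(1,2): OLD=5417253/32768 → NEW=255, ERR=-2938587/32768
(1,3): OLD=18894593/131072 → NEW=255, ERR=-14528767/131072
(1,4): OLD=504260643/8388608 → NEW=0, ERR=504260643/8388608
(1,5): OLD=3569523347/67108864 → NEW=0, ERR=3569523347/67108864
(1,6): OLD=236868389437/1073741824 → NEW=255, ERR=-36935775683/1073741824
(2,0): OLD=1331339/16384 → NEW=0, ERR=1331339/16384
(2,1): OLD=91032745/524288 → NEW=255, ERR=-42660695/524288
(2,2): OLD=1447135803/8388608 → NEW=255, ERR=-691959237/8388608
(2,3): OLD=10397741859/67108864 → NEW=255, ERR=-6715018461/67108864
(2,4): OLD=32777854611/536870912 → NEW=0, ERR=32777854611/536870912
(2,5): OLD=2089759271473/17179869184 → NEW=0, ERR=2089759271473/17179869184
(2,6): OLD=38425774075239/274877906944 → NEW=255, ERR=-31668092195481/274877906944
(3,0): OLD=403799259/8388608 → NEW=0, ERR=403799259/8388608
(3,1): OLD=486148543/67108864 → NEW=0, ERR=486148543/67108864
(3,2): OLD=-12592446035/536870912 → NEW=0, ERR=-12592446035/536870912
(3,3): OLD=-71379954709/2147483648 → NEW=0, ERR=-71379954709/2147483648
(3,4): OLD=53901046077659/274877906944 → NEW=255, ERR=-16192820193061/274877906944
(3,5): OLD=438604260058561/2199023255552 → NEW=255, ERR=-122146670107199/2199023255552
(3,6): OLD=6062222528166111/35184372088832 → NEW=255, ERR=-2909792354486049/35184372088832
(4,0): OLD=87403634549/1073741824 → NEW=0, ERR=87403634549/1073741824
(4,1): OLD=4835916904305/17179869184 → NEW=255, ERR=455050262385/17179869184
(4,2): OLD=23496273489215/274877906944 → NEW=0, ERR=23496273489215/274877906944
Target (4,2): original=87, with diffused error = 23496273489215/274877906944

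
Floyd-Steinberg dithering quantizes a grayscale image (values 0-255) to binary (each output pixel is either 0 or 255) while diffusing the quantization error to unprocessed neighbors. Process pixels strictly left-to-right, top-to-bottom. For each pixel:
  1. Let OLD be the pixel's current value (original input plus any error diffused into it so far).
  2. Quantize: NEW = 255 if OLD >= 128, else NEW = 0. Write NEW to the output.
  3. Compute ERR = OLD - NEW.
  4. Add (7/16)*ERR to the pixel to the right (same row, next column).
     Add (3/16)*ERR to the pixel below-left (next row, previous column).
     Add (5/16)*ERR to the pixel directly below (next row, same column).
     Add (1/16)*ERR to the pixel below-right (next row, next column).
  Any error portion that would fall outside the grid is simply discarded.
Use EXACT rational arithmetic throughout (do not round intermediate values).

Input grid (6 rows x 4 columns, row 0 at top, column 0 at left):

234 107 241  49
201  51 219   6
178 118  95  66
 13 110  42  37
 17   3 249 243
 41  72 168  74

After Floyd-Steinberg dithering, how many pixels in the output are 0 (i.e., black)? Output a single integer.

Answer: 14

Derivation:
(0,0): OLD=234 → NEW=255, ERR=-21
(0,1): OLD=1565/16 → NEW=0, ERR=1565/16
(0,2): OLD=72651/256 → NEW=255, ERR=7371/256
(0,3): OLD=252301/4096 → NEW=0, ERR=252301/4096
(1,0): OLD=54471/256 → NEW=255, ERR=-10809/256
(1,1): OLD=137585/2048 → NEW=0, ERR=137585/2048
(1,2): OLD=18025797/65536 → NEW=255, ERR=1314117/65536
(1,3): OLD=37561331/1048576 → NEW=0, ERR=37561331/1048576
(2,0): OLD=5813099/32768 → NEW=255, ERR=-2542741/32768
(2,1): OLD=111322441/1048576 → NEW=0, ERR=111322441/1048576
(2,2): OLD=332668685/2097152 → NEW=255, ERR=-202105075/2097152
(2,3): OLD=1217522041/33554432 → NEW=0, ERR=1217522041/33554432
(3,0): OLD=145232571/16777216 → NEW=0, ERR=145232571/16777216
(3,1): OLD=33297918245/268435456 → NEW=0, ERR=33297918245/268435456
(3,2): OLD=341845880027/4294967296 → NEW=0, ERR=341845880027/4294967296
(3,3): OLD=5300844712061/68719476736 → NEW=0, ERR=5300844712061/68719476736
(4,0): OLD=184526804447/4294967296 → NEW=0, ERR=184526804447/4294967296
(4,1): OLD=2612198349597/34359738368 → NEW=0, ERR=2612198349597/34359738368
(4,2): OLD=362123643819645/1099511627776 → NEW=255, ERR=81748178736765/1099511627776
(4,3): OLD=5358718582202235/17592186044416 → NEW=255, ERR=872711140876155/17592186044416
(5,0): OLD=37757655596079/549755813888 → NEW=0, ERR=37757655596079/549755813888
(5,1): OLD=2505679707627305/17592186044416 → NEW=255, ERR=-1980327733698775/17592186044416
(5,2): OLD=1372529225876941/8796093022208 → NEW=255, ERR=-870474494786099/8796093022208
(5,3): OLD=14314031913752173/281474976710656 → NEW=0, ERR=14314031913752173/281474976710656
Output grid:
  Row 0: #.#.  (2 black, running=2)
  Row 1: #.#.  (2 black, running=4)
  Row 2: #.#.  (2 black, running=6)
  Row 3: ....  (4 black, running=10)
  Row 4: ..##  (2 black, running=12)
  Row 5: .##.  (2 black, running=14)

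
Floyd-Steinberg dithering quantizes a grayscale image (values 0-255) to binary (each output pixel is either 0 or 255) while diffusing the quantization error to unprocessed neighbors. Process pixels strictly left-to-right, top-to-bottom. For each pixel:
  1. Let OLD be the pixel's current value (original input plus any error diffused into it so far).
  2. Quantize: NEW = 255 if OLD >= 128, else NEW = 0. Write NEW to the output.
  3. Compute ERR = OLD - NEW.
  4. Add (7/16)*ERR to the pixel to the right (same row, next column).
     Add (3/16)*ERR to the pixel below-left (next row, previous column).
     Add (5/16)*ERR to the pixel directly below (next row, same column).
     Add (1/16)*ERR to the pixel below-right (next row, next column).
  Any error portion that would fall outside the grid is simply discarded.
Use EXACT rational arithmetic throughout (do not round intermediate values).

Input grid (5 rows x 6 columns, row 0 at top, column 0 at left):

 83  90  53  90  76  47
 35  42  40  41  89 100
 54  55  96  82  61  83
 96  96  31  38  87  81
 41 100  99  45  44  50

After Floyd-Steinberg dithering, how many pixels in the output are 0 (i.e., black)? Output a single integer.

Answer: 23

Derivation:
(0,0): OLD=83 → NEW=0, ERR=83
(0,1): OLD=2021/16 → NEW=0, ERR=2021/16
(0,2): OLD=27715/256 → NEW=0, ERR=27715/256
(0,3): OLD=562645/4096 → NEW=255, ERR=-481835/4096
(0,4): OLD=1607891/65536 → NEW=0, ERR=1607891/65536
(0,5): OLD=60538309/1048576 → NEW=0, ERR=60538309/1048576
(1,0): OLD=21663/256 → NEW=0, ERR=21663/256
(1,1): OLD=294873/2048 → NEW=255, ERR=-227367/2048
(1,2): OLD=727373/65536 → NEW=0, ERR=727373/65536
(1,3): OLD=5363785/262144 → NEW=0, ERR=5363785/262144
(1,4): OLD=1830254651/16777216 → NEW=0, ERR=1830254651/16777216
(1,5): OLD=44910012973/268435456 → NEW=255, ERR=-23541028307/268435456
(2,0): OLD=1953891/32768 → NEW=0, ERR=1953891/32768
(2,1): OLD=56375281/1048576 → NEW=0, ERR=56375281/1048576
(2,2): OLD=2011383059/16777216 → NEW=0, ERR=2011383059/16777216
(2,3): OLD=21742385723/134217728 → NEW=255, ERR=-12483134917/134217728
(2,4): OLD=168518919217/4294967296 → NEW=0, ERR=168518919217/4294967296
(2,5): OLD=5468611929703/68719476736 → NEW=0, ERR=5468611929703/68719476736
(3,0): OLD=2092361139/16777216 → NEW=0, ERR=2092361139/16777216
(3,1): OLD=25980447799/134217728 → NEW=255, ERR=-8245072841/134217728
(3,2): OLD=29539218389/1073741824 → NEW=0, ERR=29539218389/1073741824
(3,3): OLD=2461607464895/68719476736 → NEW=0, ERR=2461607464895/68719476736
(3,4): OLD=68192374059871/549755813888 → NEW=0, ERR=68192374059871/549755813888
(3,5): OLD=1430145052065841/8796093022208 → NEW=255, ERR=-812858668597199/8796093022208
(4,0): OLD=147006056605/2147483648 → NEW=0, ERR=147006056605/2147483648
(4,1): OLD=4250467941881/34359738368 → NEW=0, ERR=4250467941881/34359738368
(4,2): OLD=180974097320731/1099511627776 → NEW=255, ERR=-99401367762149/1099511627776
(4,3): OLD=732169798844839/17592186044416 → NEW=0, ERR=732169798844839/17592186044416
(4,4): OLD=24173886916192023/281474976710656 → NEW=0, ERR=24173886916192023/281474976710656
(4,5): OLD=299254298324971073/4503599627370496 → NEW=0, ERR=299254298324971073/4503599627370496
Output grid:
  Row 0: ...#..  (5 black, running=5)
  Row 1: .#...#  (4 black, running=9)
  Row 2: ...#..  (5 black, running=14)
  Row 3: .#...#  (4 black, running=18)
  Row 4: ..#...  (5 black, running=23)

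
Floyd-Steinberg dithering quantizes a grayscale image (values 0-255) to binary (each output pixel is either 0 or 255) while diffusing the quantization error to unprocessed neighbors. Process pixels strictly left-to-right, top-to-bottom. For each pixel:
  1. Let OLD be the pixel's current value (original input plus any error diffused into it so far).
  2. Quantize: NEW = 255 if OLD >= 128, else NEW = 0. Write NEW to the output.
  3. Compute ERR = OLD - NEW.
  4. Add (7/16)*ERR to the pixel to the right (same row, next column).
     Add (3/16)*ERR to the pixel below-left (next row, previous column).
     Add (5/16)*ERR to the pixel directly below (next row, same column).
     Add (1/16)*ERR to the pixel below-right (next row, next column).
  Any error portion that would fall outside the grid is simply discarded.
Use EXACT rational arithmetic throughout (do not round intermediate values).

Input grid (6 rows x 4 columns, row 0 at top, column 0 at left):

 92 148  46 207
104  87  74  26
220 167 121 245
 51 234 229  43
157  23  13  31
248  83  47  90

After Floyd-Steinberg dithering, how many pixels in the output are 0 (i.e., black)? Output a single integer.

Answer: 14

Derivation:
(0,0): OLD=92 → NEW=0, ERR=92
(0,1): OLD=753/4 → NEW=255, ERR=-267/4
(0,2): OLD=1075/64 → NEW=0, ERR=1075/64
(0,3): OLD=219493/1024 → NEW=255, ERR=-41627/1024
(1,0): OLD=7695/64 → NEW=0, ERR=7695/64
(1,1): OLD=65353/512 → NEW=0, ERR=65353/512
(1,2): OLD=2020125/16384 → NEW=0, ERR=2020125/16384
(1,3): OLD=17901659/262144 → NEW=0, ERR=17901659/262144
(2,0): OLD=2306099/8192 → NEW=255, ERR=217139/8192
(2,1): OLD=65304769/262144 → NEW=255, ERR=-1541951/262144
(2,2): OLD=93186605/524288 → NEW=255, ERR=-40506835/524288
(2,3): OLD=2015321705/8388608 → NEW=255, ERR=-123773335/8388608
(3,0): OLD=244025891/4194304 → NEW=0, ERR=244025891/4194304
(3,1): OLD=16427310461/67108864 → NEW=255, ERR=-685449859/67108864
(3,2): OLD=211799054787/1073741824 → NEW=255, ERR=-62005110333/1073741824
(3,3): OLD=142525670101/17179869184 → NEW=0, ERR=142525670101/17179869184
(4,0): OLD=186043188071/1073741824 → NEW=255, ERR=-87760977049/1073741824
(4,1): OLD=-198785269867/8589934592 → NEW=0, ERR=-198785269867/8589934592
(4,2): OLD=-3917887968107/274877906944 → NEW=0, ERR=-3917887968107/274877906944
(4,3): OLD=104442971430307/4398046511104 → NEW=0, ERR=104442971430307/4398046511104
(5,0): OLD=29978065569495/137438953472 → NEW=255, ERR=-5068867565865/137438953472
(5,1): OLD=228047597291937/4398046511104 → NEW=0, ERR=228047597291937/4398046511104
(5,2): OLD=150055749252007/2199023255552 → NEW=0, ERR=150055749252007/2199023255552
(5,3): OLD=8893496115179681/70368744177664 → NEW=0, ERR=8893496115179681/70368744177664
Output grid:
  Row 0: .#.#  (2 black, running=2)
  Row 1: ....  (4 black, running=6)
  Row 2: ####  (0 black, running=6)
  Row 3: .##.  (2 black, running=8)
  Row 4: #...  (3 black, running=11)
  Row 5: #...  (3 black, running=14)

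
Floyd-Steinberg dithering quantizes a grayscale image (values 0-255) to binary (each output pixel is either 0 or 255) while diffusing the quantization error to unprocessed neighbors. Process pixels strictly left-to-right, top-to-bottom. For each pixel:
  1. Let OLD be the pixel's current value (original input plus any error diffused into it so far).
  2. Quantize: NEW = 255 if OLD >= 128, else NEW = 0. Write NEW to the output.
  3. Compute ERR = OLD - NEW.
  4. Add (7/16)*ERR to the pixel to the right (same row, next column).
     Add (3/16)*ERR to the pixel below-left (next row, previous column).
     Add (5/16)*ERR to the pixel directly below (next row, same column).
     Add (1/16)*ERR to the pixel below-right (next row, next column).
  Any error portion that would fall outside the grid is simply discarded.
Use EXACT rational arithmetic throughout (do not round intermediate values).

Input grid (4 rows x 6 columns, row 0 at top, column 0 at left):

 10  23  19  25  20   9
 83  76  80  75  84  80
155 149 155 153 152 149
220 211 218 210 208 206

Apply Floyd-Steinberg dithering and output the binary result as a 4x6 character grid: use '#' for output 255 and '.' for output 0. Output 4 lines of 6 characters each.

Answer: ......
.#..#.
#.##.#
######

Derivation:
(0,0): OLD=10 → NEW=0, ERR=10
(0,1): OLD=219/8 → NEW=0, ERR=219/8
(0,2): OLD=3965/128 → NEW=0, ERR=3965/128
(0,3): OLD=78955/2048 → NEW=0, ERR=78955/2048
(0,4): OLD=1208045/32768 → NEW=0, ERR=1208045/32768
(0,5): OLD=13174907/524288 → NEW=0, ERR=13174907/524288
(1,0): OLD=11681/128 → NEW=0, ERR=11681/128
(1,1): OLD=134055/1024 → NEW=255, ERR=-127065/1024
(1,2): OLD=1452659/32768 → NEW=0, ERR=1452659/32768
(1,3): OLD=15111447/131072 → NEW=0, ERR=15111447/131072
(1,4): OLD=1284144389/8388608 → NEW=255, ERR=-854950651/8388608
(1,5): OLD=6116015763/134217728 → NEW=0, ERR=6116015763/134217728
(2,0): OLD=2625565/16384 → NEW=255, ERR=-1552355/16384
(2,1): OLD=43403855/524288 → NEW=0, ERR=43403855/524288
(2,2): OLD=1836554029/8388608 → NEW=255, ERR=-302541011/8388608
(2,3): OLD=10530108549/67108864 → NEW=255, ERR=-6582651771/67108864
(2,4): OLD=199686506639/2147483648 → NEW=0, ERR=199686506639/2147483648
(2,5): OLD=6787820457689/34359738368 → NEW=255, ERR=-1973912826151/34359738368
(3,0): OLD=1727328525/8388608 → NEW=255, ERR=-411766515/8388608
(3,1): OLD=13603727305/67108864 → NEW=255, ERR=-3509033015/67108864
(3,2): OLD=91609292107/536870912 → NEW=255, ERR=-45292790453/536870912
(3,3): OLD=5415731662337/34359738368 → NEW=255, ERR=-3346001621503/34359738368
(3,4): OLD=48805031142049/274877906944 → NEW=255, ERR=-21288835128671/274877906944
(3,5): OLD=703579095190479/4398046511104 → NEW=255, ERR=-417922765141041/4398046511104
Row 0: ......
Row 1: .#..#.
Row 2: #.##.#
Row 3: ######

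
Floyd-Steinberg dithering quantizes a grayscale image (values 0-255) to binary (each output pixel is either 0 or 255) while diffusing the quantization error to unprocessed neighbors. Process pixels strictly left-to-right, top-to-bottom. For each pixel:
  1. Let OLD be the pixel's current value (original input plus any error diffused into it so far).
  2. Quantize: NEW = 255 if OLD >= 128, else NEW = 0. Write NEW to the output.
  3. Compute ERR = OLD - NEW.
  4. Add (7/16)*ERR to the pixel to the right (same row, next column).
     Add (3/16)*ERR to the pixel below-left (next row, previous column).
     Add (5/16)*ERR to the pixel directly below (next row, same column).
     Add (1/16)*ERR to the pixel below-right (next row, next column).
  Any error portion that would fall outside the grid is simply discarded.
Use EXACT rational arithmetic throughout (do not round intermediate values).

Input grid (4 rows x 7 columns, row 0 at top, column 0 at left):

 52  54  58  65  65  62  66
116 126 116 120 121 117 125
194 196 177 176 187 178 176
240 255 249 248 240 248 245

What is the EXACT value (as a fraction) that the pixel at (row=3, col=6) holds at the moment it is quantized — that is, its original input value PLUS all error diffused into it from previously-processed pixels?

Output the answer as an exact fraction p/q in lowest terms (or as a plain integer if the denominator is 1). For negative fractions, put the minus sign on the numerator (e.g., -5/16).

Answer: 4435268436807377/17592186044416

Derivation:
(0,0): OLD=52 → NEW=0, ERR=52
(0,1): OLD=307/4 → NEW=0, ERR=307/4
(0,2): OLD=5861/64 → NEW=0, ERR=5861/64
(0,3): OLD=107587/1024 → NEW=0, ERR=107587/1024
(0,4): OLD=1818069/16384 → NEW=0, ERR=1818069/16384
(0,5): OLD=28979411/262144 → NEW=0, ERR=28979411/262144
(0,6): OLD=479679941/4194304 → NEW=0, ERR=479679941/4194304
(1,0): OLD=9385/64 → NEW=255, ERR=-6935/64
(1,1): OLD=62975/512 → NEW=0, ERR=62975/512
(1,2): OLD=3652427/16384 → NEW=255, ERR=-525493/16384
(1,3): OLD=10835103/65536 → NEW=255, ERR=-5876577/65536
(1,4): OLD=602892653/4194304 → NEW=255, ERR=-466654867/4194304
(1,5): OLD=4403985693/33554432 → NEW=255, ERR=-4152394467/33554432
(1,6): OLD=60938664979/536870912 → NEW=0, ERR=60938664979/536870912
(2,0): OLD=1500773/8192 → NEW=255, ERR=-588187/8192
(2,1): OLD=49869767/262144 → NEW=255, ERR=-16976953/262144
(2,2): OLD=543237973/4194304 → NEW=255, ERR=-526309547/4194304
(2,3): OLD=2355998893/33554432 → NEW=0, ERR=2355998893/33554432
(2,4): OLD=41377333645/268435456 → NEW=255, ERR=-27073707635/268435456
(2,5): OLD=940869065087/8589934592 → NEW=0, ERR=940869065087/8589934592
(2,6): OLD=34587419481449/137438953472 → NEW=255, ERR=-459513653911/137438953472
(3,0): OLD=861592181/4194304 → NEW=255, ERR=-207955339/4194304
(3,1): OLD=6209418161/33554432 → NEW=255, ERR=-2346961999/33554432
(3,2): OLD=50547343955/268435456 → NEW=255, ERR=-17903697325/268435456
(3,3): OLD=229790257485/1073741824 → NEW=255, ERR=-44013907635/1073741824
(3,4): OLD=29614519695989/137438953472 → NEW=255, ERR=-5432413439371/137438953472
(3,5): OLD=283680059618703/1099511627776 → NEW=255, ERR=3304594535823/1099511627776
(3,6): OLD=4435268436807377/17592186044416 → NEW=255, ERR=-50739004518703/17592186044416
Target (3,6): original=245, with diffused error = 4435268436807377/17592186044416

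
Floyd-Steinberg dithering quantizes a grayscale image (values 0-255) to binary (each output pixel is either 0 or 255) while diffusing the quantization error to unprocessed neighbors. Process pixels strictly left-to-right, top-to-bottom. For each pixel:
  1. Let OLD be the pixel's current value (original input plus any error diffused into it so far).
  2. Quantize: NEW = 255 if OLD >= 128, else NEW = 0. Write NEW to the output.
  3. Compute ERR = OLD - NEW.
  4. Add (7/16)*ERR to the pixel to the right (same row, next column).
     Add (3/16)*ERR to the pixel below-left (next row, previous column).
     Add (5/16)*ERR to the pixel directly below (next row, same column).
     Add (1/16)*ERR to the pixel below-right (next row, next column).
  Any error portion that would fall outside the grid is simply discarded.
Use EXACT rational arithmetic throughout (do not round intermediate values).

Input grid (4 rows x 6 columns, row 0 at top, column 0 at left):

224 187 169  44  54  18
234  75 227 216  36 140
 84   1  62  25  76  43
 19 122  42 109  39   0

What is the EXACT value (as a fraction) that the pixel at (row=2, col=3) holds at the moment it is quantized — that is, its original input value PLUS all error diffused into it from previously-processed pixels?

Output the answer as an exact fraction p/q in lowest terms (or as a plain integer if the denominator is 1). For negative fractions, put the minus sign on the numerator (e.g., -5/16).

Answer: 2483722105/134217728

Derivation:
(0,0): OLD=224 → NEW=255, ERR=-31
(0,1): OLD=2775/16 → NEW=255, ERR=-1305/16
(0,2): OLD=34129/256 → NEW=255, ERR=-31151/256
(0,3): OLD=-37833/4096 → NEW=0, ERR=-37833/4096
(0,4): OLD=3274113/65536 → NEW=0, ERR=3274113/65536
(0,5): OLD=41793159/1048576 → NEW=0, ERR=41793159/1048576
(1,0): OLD=53509/256 → NEW=255, ERR=-11771/256
(1,1): OLD=9507/2048 → NEW=0, ERR=9507/2048
(1,2): OLD=12070111/65536 → NEW=255, ERR=-4641569/65536
(1,3): OLD=48205619/262144 → NEW=255, ERR=-18641101/262144
(1,4): OLD=459652217/16777216 → NEW=0, ERR=459652217/16777216
(1,5): OLD=44980155007/268435456 → NEW=255, ERR=-23470886273/268435456
(2,0): OLD=2310193/32768 → NEW=0, ERR=2310193/32768
(2,1): OLD=17974315/1048576 → NEW=0, ERR=17974315/1048576
(2,2): OLD=575856449/16777216 → NEW=0, ERR=575856449/16777216
(2,3): OLD=2483722105/134217728 → NEW=0, ERR=2483722105/134217728
Target (2,3): original=25, with diffused error = 2483722105/134217728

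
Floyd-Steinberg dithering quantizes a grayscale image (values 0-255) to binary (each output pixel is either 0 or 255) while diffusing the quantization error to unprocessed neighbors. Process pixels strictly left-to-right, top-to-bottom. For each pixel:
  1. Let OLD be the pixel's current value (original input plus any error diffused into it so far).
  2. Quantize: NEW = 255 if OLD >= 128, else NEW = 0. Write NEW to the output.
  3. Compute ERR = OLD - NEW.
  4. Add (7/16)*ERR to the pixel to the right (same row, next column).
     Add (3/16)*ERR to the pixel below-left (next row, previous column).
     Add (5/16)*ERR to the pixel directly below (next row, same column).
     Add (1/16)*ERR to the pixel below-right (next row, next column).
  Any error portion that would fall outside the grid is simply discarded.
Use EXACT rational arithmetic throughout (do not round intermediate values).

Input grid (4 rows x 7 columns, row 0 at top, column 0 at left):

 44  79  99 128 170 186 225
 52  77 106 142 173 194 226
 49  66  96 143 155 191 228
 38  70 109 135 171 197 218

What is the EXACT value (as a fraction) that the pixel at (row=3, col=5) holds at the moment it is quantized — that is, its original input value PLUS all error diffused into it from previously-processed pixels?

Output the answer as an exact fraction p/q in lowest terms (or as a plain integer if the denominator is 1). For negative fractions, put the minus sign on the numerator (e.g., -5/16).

Answer: 196647423356893/1099511627776

Derivation:
(0,0): OLD=44 → NEW=0, ERR=44
(0,1): OLD=393/4 → NEW=0, ERR=393/4
(0,2): OLD=9087/64 → NEW=255, ERR=-7233/64
(0,3): OLD=80441/1024 → NEW=0, ERR=80441/1024
(0,4): OLD=3348367/16384 → NEW=255, ERR=-829553/16384
(0,5): OLD=42951913/262144 → NEW=255, ERR=-23894807/262144
(0,6): OLD=776454751/4194304 → NEW=255, ERR=-293092769/4194304
(1,0): OLD=5387/64 → NEW=0, ERR=5387/64
(1,1): OLD=64557/512 → NEW=0, ERR=64557/512
(1,2): OLD=2403793/16384 → NEW=255, ERR=-1774127/16384
(1,3): OLD=6725133/65536 → NEW=0, ERR=6725133/65536
(1,4): OLD=796462551/4194304 → NEW=255, ERR=-273084969/4194304
(1,5): OLD=4052148199/33554432 → NEW=0, ERR=4052148199/33554432
(1,6): OLD=134915617449/536870912 → NEW=255, ERR=-1986465111/536870912
(2,0): OLD=810559/8192 → NEW=0, ERR=810559/8192
(2,1): OLD=35035141/262144 → NEW=255, ERR=-31811579/262144
(2,2): OLD=151796751/4194304 → NEW=0, ERR=151796751/4194304
(2,3): OLD=5768877975/33554432 → NEW=255, ERR=-2787502185/33554432
(2,4): OLD=34189394999/268435456 → NEW=0, ERR=34189394999/268435456
(2,5): OLD=2402586621613/8589934592 → NEW=255, ERR=212153300653/8589934592
(2,6): OLD=33699587226251/137438953472 → NEW=255, ERR=-1347345909109/137438953472
(3,0): OLD=193638255/4194304 → NEW=0, ERR=193638255/4194304
(3,1): OLD=2189279203/33554432 → NEW=0, ERR=2189279203/33554432
(3,2): OLD=33740682601/268435456 → NEW=0, ERR=33740682601/268435456
(3,3): OLD=204197113207/1073741824 → NEW=255, ERR=-69607051913/1073741824
(3,4): OLD=24997228679023/137438953472 → NEW=255, ERR=-10049704456337/137438953472
(3,5): OLD=196647423356893/1099511627776 → NEW=255, ERR=-83728041725987/1099511627776
Target (3,5): original=197, with diffused error = 196647423356893/1099511627776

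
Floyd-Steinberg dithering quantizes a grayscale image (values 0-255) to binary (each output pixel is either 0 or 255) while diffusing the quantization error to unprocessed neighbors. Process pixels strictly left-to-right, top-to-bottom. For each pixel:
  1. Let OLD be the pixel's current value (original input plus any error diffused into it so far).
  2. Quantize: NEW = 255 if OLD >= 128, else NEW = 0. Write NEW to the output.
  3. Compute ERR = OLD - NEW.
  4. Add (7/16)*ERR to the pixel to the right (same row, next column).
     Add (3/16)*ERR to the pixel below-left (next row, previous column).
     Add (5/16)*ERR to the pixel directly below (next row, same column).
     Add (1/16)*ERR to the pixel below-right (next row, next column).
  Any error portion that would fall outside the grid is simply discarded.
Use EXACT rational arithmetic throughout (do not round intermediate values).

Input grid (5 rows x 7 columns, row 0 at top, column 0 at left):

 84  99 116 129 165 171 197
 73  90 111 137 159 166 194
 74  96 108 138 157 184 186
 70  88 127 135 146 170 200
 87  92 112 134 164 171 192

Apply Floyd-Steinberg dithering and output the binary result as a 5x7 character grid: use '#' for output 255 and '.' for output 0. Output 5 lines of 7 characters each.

(0,0): OLD=84 → NEW=0, ERR=84
(0,1): OLD=543/4 → NEW=255, ERR=-477/4
(0,2): OLD=4085/64 → NEW=0, ERR=4085/64
(0,3): OLD=160691/1024 → NEW=255, ERR=-100429/1024
(0,4): OLD=2000357/16384 → NEW=0, ERR=2000357/16384
(0,5): OLD=58829123/262144 → NEW=255, ERR=-8017597/262144
(0,6): OLD=770154709/4194304 → NEW=255, ERR=-299392811/4194304
(1,0): OLD=4921/64 → NEW=0, ERR=4921/64
(1,1): OLD=53039/512 → NEW=0, ERR=53039/512
(1,2): OLD=2464571/16384 → NEW=255, ERR=-1713349/16384
(1,3): OLD=5733199/65536 → NEW=0, ERR=5733199/65536
(1,4): OLD=937689853/4194304 → NEW=255, ERR=-131857667/4194304
(1,5): OLD=4594786477/33554432 → NEW=255, ERR=-3961593683/33554432
(1,6): OLD=63419836291/536870912 → NEW=0, ERR=63419836291/536870912
(2,0): OLD=962165/8192 → NEW=0, ERR=962165/8192
(2,1): OLD=43242103/262144 → NEW=255, ERR=-23604617/262144
(2,2): OLD=246638949/4194304 → NEW=0, ERR=246638949/4194304
(2,3): OLD=5993964605/33554432 → NEW=255, ERR=-2562415555/33554432
(2,4): OLD=26064067229/268435456 → NEW=0, ERR=26064067229/268435456
(2,5): OLD=1801899138991/8589934592 → NEW=255, ERR=-388534181969/8589934592
(2,6): OLD=26903324992441/137438953472 → NEW=255, ERR=-8143608142919/137438953472
(3,0): OLD=376733829/4194304 → NEW=0, ERR=376733829/4194304
(3,1): OLD=3943446401/33554432 → NEW=0, ERR=3943446401/33554432
(3,2): OLD=47471825475/268435456 → NEW=255, ERR=-20979215805/268435456
(3,3): OLD=106111636637/1073741824 → NEW=0, ERR=106111636637/1073741824
(3,4): OLD=28357008687237/137438953472 → NEW=255, ERR=-6689924448123/137438953472
(3,5): OLD=142417862870975/1099511627776 → NEW=255, ERR=-137957602211905/1099511627776
(3,6): OLD=2177257292391073/17592186044416 → NEW=0, ERR=2177257292391073/17592186044416
(4,0): OLD=73607461707/536870912 → NEW=255, ERR=-63294620853/536870912
(4,1): OLD=585033983855/8589934592 → NEW=0, ERR=585033983855/8589934592
(4,2): OLD=19687927704993/137438953472 → NEW=255, ERR=-15359005430367/137438953472
(4,3): OLD=112128196921275/1099511627776 → NEW=0, ERR=112128196921275/1099511627776
(4,4): OLD=1548602210544401/8796093022208 → NEW=255, ERR=-694401510118639/8796093022208
(4,5): OLD=33049453246722305/281474976710656 → NEW=0, ERR=33049453246722305/281474976710656
(4,6): OLD=1234900738407229527/4503599627370496 → NEW=255, ERR=86482833427753047/4503599627370496
Row 0: .#.#.##
Row 1: ..#.##.
Row 2: .#.#.##
Row 3: ..#.##.
Row 4: #.#.#.#

Answer: .#.#.##
..#.##.
.#.#.##
..#.##.
#.#.#.#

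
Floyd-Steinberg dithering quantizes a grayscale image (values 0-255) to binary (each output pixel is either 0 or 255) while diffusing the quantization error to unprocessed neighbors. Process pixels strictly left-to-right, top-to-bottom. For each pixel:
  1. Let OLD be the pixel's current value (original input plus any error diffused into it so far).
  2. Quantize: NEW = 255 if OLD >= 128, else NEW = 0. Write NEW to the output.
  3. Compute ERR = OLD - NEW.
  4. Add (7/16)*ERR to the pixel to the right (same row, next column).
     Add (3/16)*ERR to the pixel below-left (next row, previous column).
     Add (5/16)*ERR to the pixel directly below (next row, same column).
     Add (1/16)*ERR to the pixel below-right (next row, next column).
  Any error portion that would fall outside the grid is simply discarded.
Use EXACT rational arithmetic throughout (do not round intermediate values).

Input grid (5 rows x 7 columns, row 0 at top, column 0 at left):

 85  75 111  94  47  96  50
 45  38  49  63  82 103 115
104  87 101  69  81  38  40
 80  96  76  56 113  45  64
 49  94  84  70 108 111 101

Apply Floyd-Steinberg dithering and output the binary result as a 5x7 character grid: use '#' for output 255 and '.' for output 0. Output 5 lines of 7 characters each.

(0,0): OLD=85 → NEW=0, ERR=85
(0,1): OLD=1795/16 → NEW=0, ERR=1795/16
(0,2): OLD=40981/256 → NEW=255, ERR=-24299/256
(0,3): OLD=214931/4096 → NEW=0, ERR=214931/4096
(0,4): OLD=4584709/65536 → NEW=0, ERR=4584709/65536
(0,5): OLD=132756259/1048576 → NEW=0, ERR=132756259/1048576
(0,6): OLD=1768154613/16777216 → NEW=0, ERR=1768154613/16777216
(1,0): OLD=23705/256 → NEW=0, ERR=23705/256
(1,1): OLD=207023/2048 → NEW=0, ERR=207023/2048
(1,2): OLD=5269979/65536 → NEW=0, ERR=5269979/65536
(1,3): OLD=31919551/262144 → NEW=0, ERR=31919551/262144
(1,4): OLD=3089546973/16777216 → NEW=255, ERR=-1188643107/16777216
(1,5): OLD=18213500141/134217728 → NEW=255, ERR=-16012020499/134217728
(1,6): OLD=222595461699/2147483648 → NEW=0, ERR=222595461699/2147483648
(2,0): OLD=4977141/32768 → NEW=255, ERR=-3378699/32768
(2,1): OLD=98926423/1048576 → NEW=0, ERR=98926423/1048576
(2,2): OLD=3297612485/16777216 → NEW=255, ERR=-980577595/16777216
(2,3): OLD=9827722461/134217728 → NEW=0, ERR=9827722461/134217728
(2,4): OLD=81750628525/1073741824 → NEW=0, ERR=81750628525/1073741824
(2,5): OLD=1684857284815/34359738368 → NEW=0, ERR=1684857284815/34359738368
(2,6): OLD=47492793237401/549755813888 → NEW=0, ERR=47492793237401/549755813888
(3,0): OLD=1098364709/16777216 → NEW=0, ERR=1098364709/16777216
(3,1): OLD=18350421953/134217728 → NEW=255, ERR=-15875098687/134217728
(3,2): OLD=27502856083/1073741824 → NEW=0, ERR=27502856083/1073741824
(3,3): OLD=432549121205/4294967296 → NEW=0, ERR=432549121205/4294967296
(3,4): OLD=106995727125285/549755813888 → NEW=255, ERR=-33192005416155/549755813888
(3,5): OLD=241301716194239/4398046511104 → NEW=0, ERR=241301716194239/4398046511104
(3,6): OLD=8308085102682529/70368744177664 → NEW=0, ERR=8308085102682529/70368744177664
(4,0): OLD=101535991051/2147483648 → NEW=0, ERR=101535991051/2147483648
(4,1): OLD=2976167268239/34359738368 → NEW=0, ERR=2976167268239/34359738368
(4,2): OLD=77730269862593/549755813888 → NEW=255, ERR=-62457462678847/549755813888
(4,3): OLD=184930578219931/4398046511104 → NEW=0, ERR=184930578219931/4398046511104
(4,4): OLD=4366746825388833/35184372088832 → NEW=0, ERR=4366746825388833/35184372088832
(4,5): OLD=226089161125293793/1125899906842624 → NEW=255, ERR=-61015315119575327/1125899906842624
(4,6): OLD=2118767091180980599/18014398509481984 → NEW=0, ERR=2118767091180980599/18014398509481984
Row 0: ..#....
Row 1: ....##.
Row 2: #.#....
Row 3: .#..#..
Row 4: ..#..#.

Answer: ..#....
....##.
#.#....
.#..#..
..#..#.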